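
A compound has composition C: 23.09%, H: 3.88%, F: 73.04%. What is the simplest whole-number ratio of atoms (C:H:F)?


Assume 100 g of compound, divide each mass% by atomic mass to get moles, then normalize by the smallest to get a raw atom ratio.
Moles per 100 g: C: 23.09/12.011 = 1.9224, H: 3.88/1.008 = 3.8492, F: 73.04/18.998 = 3.8446
Raw ratio (divide by min = 1.9224): C: 1.0, H: 2.002, F: 2.0
Multiply by 1 to clear fractions: C: 1.0 ~= 1, H: 2.002 ~= 2, F: 2.0 ~= 2
Reduce by GCD to get the simplest whole-number ratio:

1:2:2


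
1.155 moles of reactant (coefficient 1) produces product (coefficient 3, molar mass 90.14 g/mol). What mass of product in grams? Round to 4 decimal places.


Use the coefficient ratio to convert reactant moles to product moles, then multiply by the product's molar mass.
moles_P = moles_R * (coeff_P / coeff_R) = 1.155 * (3/1) = 3.465
mass_P = moles_P * M_P = 3.465 * 90.14
mass_P = 312.3351 g, rounded to 4 dp:

312.3351 g


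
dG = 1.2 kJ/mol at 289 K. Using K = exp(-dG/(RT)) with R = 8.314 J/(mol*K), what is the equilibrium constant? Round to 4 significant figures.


dG is in kJ/mol; multiply by 1000 to match R in J/(mol*K).
RT = 8.314 * 289 = 2402.746 J/mol
exponent = -dG*1000 / (RT) = -(1.2*1000) / 2402.746 = -0.49942857
K = exp(-0.49942857)
K = 0.60687735, rounded to 4 significant figures:

0.6069


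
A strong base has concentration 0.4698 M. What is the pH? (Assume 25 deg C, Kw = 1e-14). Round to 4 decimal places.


A strong base dissociates completely, so [OH-] equals the given concentration.
pOH = -log10([OH-]) = -log10(0.4698) = 0.328087
pH = 14 - pOH = 14 - 0.328087
pH = 13.671913, rounded to 4 dp:

13.6719


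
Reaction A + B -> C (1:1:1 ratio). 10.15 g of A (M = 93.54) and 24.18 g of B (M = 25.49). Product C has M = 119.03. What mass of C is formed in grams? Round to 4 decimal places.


Find moles of each reactant; the smaller value is the limiting reagent in a 1:1:1 reaction, so moles_C equals moles of the limiter.
n_A = mass_A / M_A = 10.15 / 93.54 = 0.10851 mol
n_B = mass_B / M_B = 24.18 / 25.49 = 0.948607 mol
Limiting reagent: A (smaller), n_limiting = 0.10851 mol
mass_C = n_limiting * M_C = 0.10851 * 119.03
mass_C = 12.9159453 g, rounded to 4 dp:

12.9159 g


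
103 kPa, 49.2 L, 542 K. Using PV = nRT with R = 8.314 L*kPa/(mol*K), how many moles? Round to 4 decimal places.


PV = nRT, solve for n = PV / (RT).
PV = 103 * 49.2 = 5067.6
RT = 8.314 * 542 = 4506.188
n = 5067.6 / 4506.188
n = 1.1245869 mol, rounded to 4 dp:

1.1246 mol


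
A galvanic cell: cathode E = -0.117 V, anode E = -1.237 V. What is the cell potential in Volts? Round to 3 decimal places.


Standard cell potential: E_cell = E_cathode - E_anode.
E_cell = -0.117 - (-1.237)
E_cell = 1.12 V, rounded to 3 dp:

1.120 V


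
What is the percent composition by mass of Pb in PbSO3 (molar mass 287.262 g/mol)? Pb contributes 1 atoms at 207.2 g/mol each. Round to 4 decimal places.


pct = 100 * (n_elem * M_elem) / M_total
mass_contribution = 1 * 207.2 = 207.2 g/mol
pct = 100 * 207.2 / 287.262
pct = 72.12927571 %, rounded to 4 dp:

72.1293 %


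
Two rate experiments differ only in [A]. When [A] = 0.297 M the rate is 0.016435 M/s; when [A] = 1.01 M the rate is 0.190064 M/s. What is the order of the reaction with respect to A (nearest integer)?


Rate is proportional to [A]^n, so rate2/rate1 = ([A]2/[A]1)^n. Take logs to solve for n.
rate2/rate1 = 0.190064 / 0.016435 = 11.5646
[A]2/[A]1 = 1.01 / 0.297 = 3.4007
n = ln(11.5646) / ln(3.4007) = 2.0
Nearest integer order:

2


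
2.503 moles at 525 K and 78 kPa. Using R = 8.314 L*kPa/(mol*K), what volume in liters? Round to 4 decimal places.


PV = nRT, solve for V = nRT / P.
nRT = 2.503 * 8.314 * 525 = 10925.2195
V = 10925.2195 / 78
V = 140.06691667 L, rounded to 4 dp:

140.0669 L


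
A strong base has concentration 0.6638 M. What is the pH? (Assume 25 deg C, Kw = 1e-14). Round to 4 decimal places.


A strong base dissociates completely, so [OH-] equals the given concentration.
pOH = -log10([OH-]) = -log10(0.6638) = 0.177963
pH = 14 - pOH = 14 - 0.177963
pH = 13.822037, rounded to 4 dp:

13.8220


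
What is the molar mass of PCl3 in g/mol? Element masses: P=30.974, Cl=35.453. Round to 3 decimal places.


M = sum(count * atomic_mass) over atoms.
M = 1*30.974 + 3*35.453
M = 30.974 + 106.359
M = 137.333 g/mol, rounded to 3 dp:

137.333 g/mol


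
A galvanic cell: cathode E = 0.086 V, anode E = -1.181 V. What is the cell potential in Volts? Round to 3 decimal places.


Standard cell potential: E_cell = E_cathode - E_anode.
E_cell = 0.086 - (-1.181)
E_cell = 1.267 V, rounded to 3 dp:

1.267 V


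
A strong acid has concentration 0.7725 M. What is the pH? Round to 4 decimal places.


A strong acid dissociates completely, so [H+] equals the given concentration.
pH = -log10([H+]) = -log10(0.7725)
pH = 0.11210151, rounded to 4 dp:

0.1121


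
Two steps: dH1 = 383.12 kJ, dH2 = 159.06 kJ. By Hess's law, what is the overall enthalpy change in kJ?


Hess's law: enthalpy is a state function, so add the step enthalpies.
dH_total = dH1 + dH2 = 383.12 + (159.06)
dH_total = 542.18 kJ:

542.18 kJ


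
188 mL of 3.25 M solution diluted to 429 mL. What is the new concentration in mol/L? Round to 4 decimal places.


Dilution: M1*V1 = M2*V2, solve for M2.
M2 = M1*V1 / V2
M2 = 3.25 * 188 / 429
M2 = 611.0 / 429
M2 = 1.42424242 mol/L, rounded to 4 dp:

1.4242 mol/L


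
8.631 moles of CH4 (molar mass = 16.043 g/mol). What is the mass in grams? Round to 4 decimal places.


mass = n * M
mass = 8.631 * 16.043
mass = 138.467133 g, rounded to 4 dp:

138.4671 g


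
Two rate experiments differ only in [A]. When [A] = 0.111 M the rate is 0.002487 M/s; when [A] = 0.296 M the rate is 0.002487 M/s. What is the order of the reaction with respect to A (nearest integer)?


Rate is proportional to [A]^n, so rate2/rate1 = ([A]2/[A]1)^n. Take logs to solve for n.
rate2/rate1 = 0.002487 / 0.002487 = 1.0
[A]2/[A]1 = 0.296 / 0.111 = 2.6667
n = ln(1.0) / ln(2.6667) = 0.0
Nearest integer order:

0


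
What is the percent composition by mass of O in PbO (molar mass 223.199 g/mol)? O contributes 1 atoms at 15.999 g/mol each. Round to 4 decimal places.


pct = 100 * (n_elem * M_elem) / M_total
mass_contribution = 1 * 15.999 = 15.999 g/mol
pct = 100 * 15.999 / 223.199
pct = 7.16804287 %, rounded to 4 dp:

7.1680 %


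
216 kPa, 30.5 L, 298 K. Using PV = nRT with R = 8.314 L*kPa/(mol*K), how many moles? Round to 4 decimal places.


PV = nRT, solve for n = PV / (RT).
PV = 216 * 30.5 = 6588.0
RT = 8.314 * 298 = 2477.572
n = 6588.0 / 2477.572
n = 2.65905491 mol, rounded to 4 dp:

2.6591 mol


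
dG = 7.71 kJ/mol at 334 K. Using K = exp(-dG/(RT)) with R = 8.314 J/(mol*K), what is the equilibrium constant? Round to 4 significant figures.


dG is in kJ/mol; multiply by 1000 to match R in J/(mol*K).
RT = 8.314 * 334 = 2776.876 J/mol
exponent = -dG*1000 / (RT) = -(7.71*1000) / 2776.876 = -2.77650136
K = exp(-2.77650136)
K = 0.062255938, rounded to 4 significant figures:

0.06226


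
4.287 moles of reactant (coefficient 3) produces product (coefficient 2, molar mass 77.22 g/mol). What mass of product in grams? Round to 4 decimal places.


Use the coefficient ratio to convert reactant moles to product moles, then multiply by the product's molar mass.
moles_P = moles_R * (coeff_P / coeff_R) = 4.287 * (2/3) = 2.858
mass_P = moles_P * M_P = 2.858 * 77.22
mass_P = 220.69476 g, rounded to 4 dp:

220.6948 g


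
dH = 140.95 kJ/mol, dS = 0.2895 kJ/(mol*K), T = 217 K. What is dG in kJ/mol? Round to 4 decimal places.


Gibbs: dG = dH - T*dS (consistent units, dS already in kJ/(mol*K)).
T*dS = 217 * 0.2895 = 62.8215
dG = 140.95 - (62.8215)
dG = 78.1285 kJ/mol, rounded to 4 dp:

78.1285 kJ/mol


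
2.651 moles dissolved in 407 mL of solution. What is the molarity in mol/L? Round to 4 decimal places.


Convert volume to liters: V_L = V_mL / 1000.
V_L = 407 / 1000 = 0.407 L
M = n / V_L = 2.651 / 0.407
M = 6.51351351 mol/L, rounded to 4 dp:

6.5135 mol/L


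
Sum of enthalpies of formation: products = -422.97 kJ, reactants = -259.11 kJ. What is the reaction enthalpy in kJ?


dH_rxn = sum(dH_f products) - sum(dH_f reactants)
dH_rxn = -422.97 - (-259.11)
dH_rxn = -163.86 kJ:

-163.86 kJ


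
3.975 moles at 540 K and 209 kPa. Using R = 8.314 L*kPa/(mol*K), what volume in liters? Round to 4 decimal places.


PV = nRT, solve for V = nRT / P.
nRT = 3.975 * 8.314 * 540 = 17846.001
V = 17846.001 / 209
V = 85.38756459 L, rounded to 4 dp:

85.3876 L


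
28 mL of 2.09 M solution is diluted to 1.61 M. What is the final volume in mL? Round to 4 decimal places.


Dilution: M1*V1 = M2*V2, solve for V2.
V2 = M1*V1 / M2
V2 = 2.09 * 28 / 1.61
V2 = 58.52 / 1.61
V2 = 36.34782609 mL, rounded to 4 dp:

36.3478 mL


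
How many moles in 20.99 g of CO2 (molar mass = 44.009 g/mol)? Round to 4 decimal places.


n = mass / M
n = 20.99 / 44.009
n = 0.4769479 mol, rounded to 4 dp:

0.4769 mol


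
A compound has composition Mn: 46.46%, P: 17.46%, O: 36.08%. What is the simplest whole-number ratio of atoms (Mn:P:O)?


Assume 100 g of compound, divide each mass% by atomic mass to get moles, then normalize by the smallest to get a raw atom ratio.
Moles per 100 g: Mn: 46.46/54.938 = 0.8457, P: 17.46/30.974 = 0.5637, O: 36.08/15.999 = 2.2551
Raw ratio (divide by min = 0.5637): Mn: 1.5, P: 1.0, O: 4.001
Multiply by 2 to clear fractions: Mn: 3.0 ~= 3, P: 2.0 ~= 2, O: 8.001 ~= 8
Reduce by GCD to get the simplest whole-number ratio:

3:2:8


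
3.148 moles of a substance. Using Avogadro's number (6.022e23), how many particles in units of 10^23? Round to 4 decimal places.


N = n * NA, then divide by 1e23 for the requested units.
N / 1e23 = n * 6.022
N / 1e23 = 3.148 * 6.022
N / 1e23 = 18.957256, rounded to 4 dp:

18.9573


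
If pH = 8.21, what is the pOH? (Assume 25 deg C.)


At 25 deg C, pH + pOH = 14.
pOH = 14 - pH = 14 - 8.21
pOH = 5.79:

5.79


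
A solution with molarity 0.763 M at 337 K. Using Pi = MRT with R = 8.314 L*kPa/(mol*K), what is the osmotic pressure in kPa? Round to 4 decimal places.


Osmotic pressure (van't Hoff): Pi = M*R*T.
RT = 8.314 * 337 = 2801.818
Pi = 0.763 * 2801.818
Pi = 2137.787134 kPa, rounded to 4 dp:

2137.7871 kPa


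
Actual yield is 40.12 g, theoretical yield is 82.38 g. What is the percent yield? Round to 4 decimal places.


% yield = 100 * actual / theoretical
% yield = 100 * 40.12 / 82.38
% yield = 48.70114105 %, rounded to 4 dp:

48.7011 %


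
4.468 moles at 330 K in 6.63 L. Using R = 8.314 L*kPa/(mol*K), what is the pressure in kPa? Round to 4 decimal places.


PV = nRT, solve for P = nRT / V.
nRT = 4.468 * 8.314 * 330 = 12258.4942
P = 12258.4942 / 6.63
P = 1848.94331825 kPa, rounded to 4 dp:

1848.9433 kPa


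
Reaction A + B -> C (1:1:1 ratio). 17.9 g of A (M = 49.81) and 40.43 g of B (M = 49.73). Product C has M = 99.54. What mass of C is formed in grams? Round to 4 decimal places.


Find moles of each reactant; the smaller value is the limiting reagent in a 1:1:1 reaction, so moles_C equals moles of the limiter.
n_A = mass_A / M_A = 17.9 / 49.81 = 0.359366 mol
n_B = mass_B / M_B = 40.43 / 49.73 = 0.81299 mol
Limiting reagent: A (smaller), n_limiting = 0.359366 mol
mass_C = n_limiting * M_C = 0.359366 * 99.54
mass_C = 35.77129164 g, rounded to 4 dp:

35.7713 g


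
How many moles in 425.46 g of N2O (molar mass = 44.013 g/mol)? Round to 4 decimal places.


n = mass / M
n = 425.46 / 44.013
n = 9.66668939 mol, rounded to 4 dp:

9.6667 mol


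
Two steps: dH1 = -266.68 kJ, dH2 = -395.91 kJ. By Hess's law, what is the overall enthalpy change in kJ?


Hess's law: enthalpy is a state function, so add the step enthalpies.
dH_total = dH1 + dH2 = -266.68 + (-395.91)
dH_total = -662.59 kJ:

-662.59 kJ


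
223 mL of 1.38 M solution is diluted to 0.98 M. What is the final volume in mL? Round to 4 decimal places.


Dilution: M1*V1 = M2*V2, solve for V2.
V2 = M1*V1 / M2
V2 = 1.38 * 223 / 0.98
V2 = 307.74 / 0.98
V2 = 314.02040816 mL, rounded to 4 dp:

314.0204 mL


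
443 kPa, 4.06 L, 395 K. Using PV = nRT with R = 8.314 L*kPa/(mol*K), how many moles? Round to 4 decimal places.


PV = nRT, solve for n = PV / (RT).
PV = 443 * 4.06 = 1798.58
RT = 8.314 * 395 = 3284.03
n = 1798.58 / 3284.03
n = 0.54767466 mol, rounded to 4 dp:

0.5477 mol


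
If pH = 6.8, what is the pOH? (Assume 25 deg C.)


At 25 deg C, pH + pOH = 14.
pOH = 14 - pH = 14 - 6.8
pOH = 7.2:

7.20


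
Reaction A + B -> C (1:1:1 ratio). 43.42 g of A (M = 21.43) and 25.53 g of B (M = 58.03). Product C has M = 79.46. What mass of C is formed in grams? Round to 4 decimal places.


Find moles of each reactant; the smaller value is the limiting reagent in a 1:1:1 reaction, so moles_C equals moles of the limiter.
n_A = mass_A / M_A = 43.42 / 21.43 = 2.026132 mol
n_B = mass_B / M_B = 25.53 / 58.03 = 0.439945 mol
Limiting reagent: B (smaller), n_limiting = 0.439945 mol
mass_C = n_limiting * M_C = 0.439945 * 79.46
mass_C = 34.9580297 g, rounded to 4 dp:

34.9580 g


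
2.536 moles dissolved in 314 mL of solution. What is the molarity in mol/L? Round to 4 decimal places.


Convert volume to liters: V_L = V_mL / 1000.
V_L = 314 / 1000 = 0.314 L
M = n / V_L = 2.536 / 0.314
M = 8.07643312 mol/L, rounded to 4 dp:

8.0764 mol/L


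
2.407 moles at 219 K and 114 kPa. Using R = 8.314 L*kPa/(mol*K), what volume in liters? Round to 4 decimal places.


PV = nRT, solve for V = nRT / P.
nRT = 2.407 * 8.314 * 219 = 4382.5838
V = 4382.5838 / 114
V = 38.44371754 L, rounded to 4 dp:

38.4437 L


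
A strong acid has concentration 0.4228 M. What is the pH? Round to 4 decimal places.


A strong acid dissociates completely, so [H+] equals the given concentration.
pH = -log10([H+]) = -log10(0.4228)
pH = 0.37386502, rounded to 4 dp:

0.3739


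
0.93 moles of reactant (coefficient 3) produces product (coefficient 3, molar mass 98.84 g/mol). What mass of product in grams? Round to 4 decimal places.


Use the coefficient ratio to convert reactant moles to product moles, then multiply by the product's molar mass.
moles_P = moles_R * (coeff_P / coeff_R) = 0.93 * (3/3) = 0.93
mass_P = moles_P * M_P = 0.93 * 98.84
mass_P = 91.9212 g, rounded to 4 dp:

91.9212 g


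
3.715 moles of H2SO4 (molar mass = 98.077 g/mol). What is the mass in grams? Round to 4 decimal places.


mass = n * M
mass = 3.715 * 98.077
mass = 364.356055 g, rounded to 4 dp:

364.3561 g


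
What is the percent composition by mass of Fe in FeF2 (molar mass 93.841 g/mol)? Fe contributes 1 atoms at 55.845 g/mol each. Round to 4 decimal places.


pct = 100 * (n_elem * M_elem) / M_total
mass_contribution = 1 * 55.845 = 55.845 g/mol
pct = 100 * 55.845 / 93.841
pct = 59.5102354 %, rounded to 4 dp:

59.5102 %


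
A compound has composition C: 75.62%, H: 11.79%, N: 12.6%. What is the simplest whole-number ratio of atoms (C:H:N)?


Assume 100 g of compound, divide each mass% by atomic mass to get moles, then normalize by the smallest to get a raw atom ratio.
Moles per 100 g: C: 75.62/12.011 = 6.2959, H: 11.79/1.008 = 11.6964, N: 12.6/14.007 = 0.8996
Raw ratio (divide by min = 0.8996): C: 6.999, H: 13.003, N: 1.0
Multiply by 1 to clear fractions: C: 6.999 ~= 7, H: 13.003 ~= 13, N: 1.0 ~= 1
Reduce by GCD to get the simplest whole-number ratio:

7:13:1


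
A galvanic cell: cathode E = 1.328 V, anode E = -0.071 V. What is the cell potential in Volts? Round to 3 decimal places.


Standard cell potential: E_cell = E_cathode - E_anode.
E_cell = 1.328 - (-0.071)
E_cell = 1.399 V, rounded to 3 dp:

1.399 V


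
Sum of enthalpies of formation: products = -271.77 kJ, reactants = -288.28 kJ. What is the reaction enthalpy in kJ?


dH_rxn = sum(dH_f products) - sum(dH_f reactants)
dH_rxn = -271.77 - (-288.28)
dH_rxn = 16.51 kJ:

16.51 kJ


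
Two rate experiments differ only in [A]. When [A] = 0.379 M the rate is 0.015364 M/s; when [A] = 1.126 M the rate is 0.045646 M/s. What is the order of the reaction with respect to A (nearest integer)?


Rate is proportional to [A]^n, so rate2/rate1 = ([A]2/[A]1)^n. Take logs to solve for n.
rate2/rate1 = 0.045646 / 0.015364 = 2.971
[A]2/[A]1 = 1.126 / 0.379 = 2.971
n = ln(2.971) / ln(2.971) = 1.0
Nearest integer order:

1


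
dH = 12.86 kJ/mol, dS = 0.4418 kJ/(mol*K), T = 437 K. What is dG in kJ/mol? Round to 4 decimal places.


Gibbs: dG = dH - T*dS (consistent units, dS already in kJ/(mol*K)).
T*dS = 437 * 0.4418 = 193.0666
dG = 12.86 - (193.0666)
dG = -180.2066 kJ/mol, rounded to 4 dp:

-180.2066 kJ/mol


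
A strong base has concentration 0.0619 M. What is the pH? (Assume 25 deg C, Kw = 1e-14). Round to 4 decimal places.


A strong base dissociates completely, so [OH-] equals the given concentration.
pOH = -log10([OH-]) = -log10(0.0619) = 1.208309
pH = 14 - pOH = 14 - 1.208309
pH = 12.791691, rounded to 4 dp:

12.7917


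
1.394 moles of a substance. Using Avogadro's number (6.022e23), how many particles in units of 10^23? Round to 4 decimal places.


N = n * NA, then divide by 1e23 for the requested units.
N / 1e23 = n * 6.022
N / 1e23 = 1.394 * 6.022
N / 1e23 = 8.394668, rounded to 4 dp:

8.3947


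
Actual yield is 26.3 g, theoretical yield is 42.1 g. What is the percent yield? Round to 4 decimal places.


% yield = 100 * actual / theoretical
% yield = 100 * 26.3 / 42.1
% yield = 62.47030879 %, rounded to 4 dp:

62.4703 %


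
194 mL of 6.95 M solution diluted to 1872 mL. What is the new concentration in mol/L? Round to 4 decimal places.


Dilution: M1*V1 = M2*V2, solve for M2.
M2 = M1*V1 / V2
M2 = 6.95 * 194 / 1872
M2 = 1348.3 / 1872
M2 = 0.72024573 mol/L, rounded to 4 dp:

0.7202 mol/L


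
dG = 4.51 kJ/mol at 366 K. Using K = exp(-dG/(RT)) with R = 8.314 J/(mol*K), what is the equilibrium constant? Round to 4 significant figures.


dG is in kJ/mol; multiply by 1000 to match R in J/(mol*K).
RT = 8.314 * 366 = 3042.924 J/mol
exponent = -dG*1000 / (RT) = -(4.51*1000) / 3042.924 = -1.48212706
K = exp(-1.48212706)
K = 0.227154, rounded to 4 significant figures:

0.2272


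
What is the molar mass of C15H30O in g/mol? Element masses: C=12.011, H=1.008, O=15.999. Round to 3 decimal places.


M = sum(count * atomic_mass) over atoms.
M = 15*12.011 + 30*1.008 + 1*15.999
M = 180.165 + 30.24 + 15.999
M = 226.404 g/mol, rounded to 3 dp:

226.404 g/mol


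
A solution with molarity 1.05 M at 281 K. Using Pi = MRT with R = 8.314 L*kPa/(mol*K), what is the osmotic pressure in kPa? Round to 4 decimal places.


Osmotic pressure (van't Hoff): Pi = M*R*T.
RT = 8.314 * 281 = 2336.234
Pi = 1.05 * 2336.234
Pi = 2453.0457 kPa, rounded to 4 dp:

2453.0457 kPa


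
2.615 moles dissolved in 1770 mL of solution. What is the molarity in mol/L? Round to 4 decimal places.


Convert volume to liters: V_L = V_mL / 1000.
V_L = 1770 / 1000 = 1.77 L
M = n / V_L = 2.615 / 1.77
M = 1.47740113 mol/L, rounded to 4 dp:

1.4774 mol/L


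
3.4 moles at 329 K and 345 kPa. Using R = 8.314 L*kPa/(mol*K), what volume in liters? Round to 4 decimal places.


PV = nRT, solve for V = nRT / P.
nRT = 3.4 * 8.314 * 329 = 9300.0404
V = 9300.0404 / 345
V = 26.95663884 L, rounded to 4 dp:

26.9566 L


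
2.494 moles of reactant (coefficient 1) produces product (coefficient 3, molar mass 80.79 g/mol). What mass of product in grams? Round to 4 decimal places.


Use the coefficient ratio to convert reactant moles to product moles, then multiply by the product's molar mass.
moles_P = moles_R * (coeff_P / coeff_R) = 2.494 * (3/1) = 7.482
mass_P = moles_P * M_P = 7.482 * 80.79
mass_P = 604.47078 g, rounded to 4 dp:

604.4708 g


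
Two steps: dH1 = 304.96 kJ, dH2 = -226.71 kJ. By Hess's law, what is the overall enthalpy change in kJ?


Hess's law: enthalpy is a state function, so add the step enthalpies.
dH_total = dH1 + dH2 = 304.96 + (-226.71)
dH_total = 78.25 kJ:

78.25 kJ


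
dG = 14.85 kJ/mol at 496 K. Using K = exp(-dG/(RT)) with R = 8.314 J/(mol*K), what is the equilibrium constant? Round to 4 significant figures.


dG is in kJ/mol; multiply by 1000 to match R in J/(mol*K).
RT = 8.314 * 496 = 4123.744 J/mol
exponent = -dG*1000 / (RT) = -(14.85*1000) / 4123.744 = -3.60109648
K = exp(-3.60109648)
K = 0.027293779, rounded to 4 significant figures:

0.02729


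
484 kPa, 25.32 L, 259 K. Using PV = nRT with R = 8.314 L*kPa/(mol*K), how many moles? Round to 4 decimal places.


PV = nRT, solve for n = PV / (RT).
PV = 484 * 25.32 = 12254.88
RT = 8.314 * 259 = 2153.326
n = 12254.88 / 2153.326
n = 5.69114012 mol, rounded to 4 dp:

5.6911 mol


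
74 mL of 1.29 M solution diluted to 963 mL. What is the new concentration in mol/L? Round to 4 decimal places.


Dilution: M1*V1 = M2*V2, solve for M2.
M2 = M1*V1 / V2
M2 = 1.29 * 74 / 963
M2 = 95.46 / 963
M2 = 0.09912773 mol/L, rounded to 4 dp:

0.0991 mol/L


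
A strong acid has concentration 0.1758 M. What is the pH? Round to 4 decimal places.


A strong acid dissociates completely, so [H+] equals the given concentration.
pH = -log10([H+]) = -log10(0.1758)
pH = 0.75498113, rounded to 4 dp:

0.7550


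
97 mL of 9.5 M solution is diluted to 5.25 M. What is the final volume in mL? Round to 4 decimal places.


Dilution: M1*V1 = M2*V2, solve for V2.
V2 = M1*V1 / M2
V2 = 9.5 * 97 / 5.25
V2 = 921.5 / 5.25
V2 = 175.52380952 mL, rounded to 4 dp:

175.5238 mL


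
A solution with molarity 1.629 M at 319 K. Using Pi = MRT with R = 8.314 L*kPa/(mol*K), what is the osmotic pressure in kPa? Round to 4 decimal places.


Osmotic pressure (van't Hoff): Pi = M*R*T.
RT = 8.314 * 319 = 2652.166
Pi = 1.629 * 2652.166
Pi = 4320.378414 kPa, rounded to 4 dp:

4320.3784 kPa


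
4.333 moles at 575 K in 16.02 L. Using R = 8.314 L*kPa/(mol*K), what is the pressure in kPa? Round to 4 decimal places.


PV = nRT, solve for P = nRT / V.
nRT = 4.333 * 8.314 * 575 = 20714.1232
P = 20714.1232 / 16.02
P = 1293.01642946 kPa, rounded to 4 dp:

1293.0164 kPa


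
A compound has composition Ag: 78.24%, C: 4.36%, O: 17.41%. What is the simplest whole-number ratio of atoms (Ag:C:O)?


Assume 100 g of compound, divide each mass% by atomic mass to get moles, then normalize by the smallest to get a raw atom ratio.
Moles per 100 g: Ag: 78.24/107.868 = 0.7253, C: 4.36/12.011 = 0.363, O: 17.41/15.999 = 1.0882
Raw ratio (divide by min = 0.363): Ag: 1.998, C: 1.0, O: 2.998
Multiply by 1 to clear fractions: Ag: 1.998 ~= 2, C: 1.0 ~= 1, O: 2.998 ~= 3
Reduce by GCD to get the simplest whole-number ratio:

2:1:3


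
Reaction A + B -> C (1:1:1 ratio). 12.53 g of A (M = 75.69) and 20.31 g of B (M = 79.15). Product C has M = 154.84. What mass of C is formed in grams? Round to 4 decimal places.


Find moles of each reactant; the smaller value is the limiting reagent in a 1:1:1 reaction, so moles_C equals moles of the limiter.
n_A = mass_A / M_A = 12.53 / 75.69 = 0.165544 mol
n_B = mass_B / M_B = 20.31 / 79.15 = 0.256601 mol
Limiting reagent: A (smaller), n_limiting = 0.165544 mol
mass_C = n_limiting * M_C = 0.165544 * 154.84
mass_C = 25.63283296 g, rounded to 4 dp:

25.6328 g


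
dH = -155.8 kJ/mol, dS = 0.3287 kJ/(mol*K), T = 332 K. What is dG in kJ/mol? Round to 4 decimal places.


Gibbs: dG = dH - T*dS (consistent units, dS already in kJ/(mol*K)).
T*dS = 332 * 0.3287 = 109.1284
dG = -155.8 - (109.1284)
dG = -264.9284 kJ/mol, rounded to 4 dp:

-264.9284 kJ/mol


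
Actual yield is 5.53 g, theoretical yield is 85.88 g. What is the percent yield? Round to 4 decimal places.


% yield = 100 * actual / theoretical
% yield = 100 * 5.53 / 85.88
% yield = 6.43921751 %, rounded to 4 dp:

6.4392 %


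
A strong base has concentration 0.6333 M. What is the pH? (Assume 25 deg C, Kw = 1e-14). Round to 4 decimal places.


A strong base dissociates completely, so [OH-] equals the given concentration.
pOH = -log10([OH-]) = -log10(0.6333) = 0.198391
pH = 14 - pOH = 14 - 0.198391
pH = 13.801609, rounded to 4 dp:

13.8016


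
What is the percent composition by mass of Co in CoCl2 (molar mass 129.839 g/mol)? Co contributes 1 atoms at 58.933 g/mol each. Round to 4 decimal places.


pct = 100 * (n_elem * M_elem) / M_total
mass_contribution = 1 * 58.933 = 58.933 g/mol
pct = 100 * 58.933 / 129.839
pct = 45.38928981 %, rounded to 4 dp:

45.3893 %


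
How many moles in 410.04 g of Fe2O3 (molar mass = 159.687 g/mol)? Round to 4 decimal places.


n = mass / M
n = 410.04 / 159.687
n = 2.56777321 mol, rounded to 4 dp:

2.5678 mol


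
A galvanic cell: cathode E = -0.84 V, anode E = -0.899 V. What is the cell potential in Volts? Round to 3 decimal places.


Standard cell potential: E_cell = E_cathode - E_anode.
E_cell = -0.84 - (-0.899)
E_cell = 0.059 V, rounded to 3 dp:

0.059 V


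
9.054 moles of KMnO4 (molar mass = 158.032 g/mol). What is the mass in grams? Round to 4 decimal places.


mass = n * M
mass = 9.054 * 158.032
mass = 1430.821728 g, rounded to 4 dp:

1430.8217 g


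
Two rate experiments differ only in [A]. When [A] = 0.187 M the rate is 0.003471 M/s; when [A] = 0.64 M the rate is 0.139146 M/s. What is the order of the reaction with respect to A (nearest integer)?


Rate is proportional to [A]^n, so rate2/rate1 = ([A]2/[A]1)^n. Take logs to solve for n.
rate2/rate1 = 0.139146 / 0.003471 = 40.0882
[A]2/[A]1 = 0.64 / 0.187 = 3.4225
n = ln(40.0882) / ln(3.4225) = 3.0
Nearest integer order:

3


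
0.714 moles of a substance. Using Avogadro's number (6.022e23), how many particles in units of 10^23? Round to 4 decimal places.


N = n * NA, then divide by 1e23 for the requested units.
N / 1e23 = n * 6.022
N / 1e23 = 0.714 * 6.022
N / 1e23 = 4.299708, rounded to 4 dp:

4.2997


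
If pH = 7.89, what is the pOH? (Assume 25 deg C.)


At 25 deg C, pH + pOH = 14.
pOH = 14 - pH = 14 - 7.89
pOH = 6.11:

6.11


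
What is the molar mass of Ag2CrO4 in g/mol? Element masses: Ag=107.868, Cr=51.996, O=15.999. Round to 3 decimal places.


M = sum(count * atomic_mass) over atoms.
M = 2*107.868 + 1*51.996 + 4*15.999
M = 215.736 + 51.996 + 63.996
M = 331.728 g/mol, rounded to 3 dp:

331.728 g/mol


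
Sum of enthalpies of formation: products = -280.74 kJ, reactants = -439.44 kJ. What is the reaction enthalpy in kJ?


dH_rxn = sum(dH_f products) - sum(dH_f reactants)
dH_rxn = -280.74 - (-439.44)
dH_rxn = 158.7 kJ:

158.70 kJ


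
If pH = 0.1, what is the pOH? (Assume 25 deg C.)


At 25 deg C, pH + pOH = 14.
pOH = 14 - pH = 14 - 0.1
pOH = 13.9:

13.90


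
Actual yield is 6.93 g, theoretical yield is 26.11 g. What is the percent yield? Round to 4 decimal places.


% yield = 100 * actual / theoretical
% yield = 100 * 6.93 / 26.11
% yield = 26.54155496 %, rounded to 4 dp:

26.5416 %


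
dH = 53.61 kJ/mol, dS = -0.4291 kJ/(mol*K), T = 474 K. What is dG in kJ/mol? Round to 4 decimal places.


Gibbs: dG = dH - T*dS (consistent units, dS already in kJ/(mol*K)).
T*dS = 474 * -0.4291 = -203.3934
dG = 53.61 - (-203.3934)
dG = 257.0034 kJ/mol, rounded to 4 dp:

257.0034 kJ/mol


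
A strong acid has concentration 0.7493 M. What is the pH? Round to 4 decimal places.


A strong acid dissociates completely, so [H+] equals the given concentration.
pH = -log10([H+]) = -log10(0.7493)
pH = 0.12534427, rounded to 4 dp:

0.1253


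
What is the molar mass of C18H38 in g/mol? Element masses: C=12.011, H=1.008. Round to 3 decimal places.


M = sum(count * atomic_mass) over atoms.
M = 18*12.011 + 38*1.008
M = 216.198 + 38.304
M = 254.502 g/mol, rounded to 3 dp:

254.502 g/mol


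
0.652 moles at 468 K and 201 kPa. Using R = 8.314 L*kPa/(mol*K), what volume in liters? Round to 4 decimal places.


PV = nRT, solve for V = nRT / P.
nRT = 0.652 * 8.314 * 468 = 2536.9007
V = 2536.9007 / 201
V = 12.62139652 L, rounded to 4 dp:

12.6214 L


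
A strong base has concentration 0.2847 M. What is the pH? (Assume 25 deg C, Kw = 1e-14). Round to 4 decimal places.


A strong base dissociates completely, so [OH-] equals the given concentration.
pOH = -log10([OH-]) = -log10(0.2847) = 0.545613
pH = 14 - pOH = 14 - 0.545613
pH = 13.454387, rounded to 4 dp:

13.4544


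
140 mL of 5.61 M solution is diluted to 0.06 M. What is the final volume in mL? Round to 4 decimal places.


Dilution: M1*V1 = M2*V2, solve for V2.
V2 = M1*V1 / M2
V2 = 5.61 * 140 / 0.06
V2 = 785.4 / 0.06
V2 = 13090.0 mL, rounded to 4 dp:

13090.0000 mL


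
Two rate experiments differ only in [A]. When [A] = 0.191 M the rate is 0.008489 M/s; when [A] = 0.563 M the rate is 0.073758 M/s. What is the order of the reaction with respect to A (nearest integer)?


Rate is proportional to [A]^n, so rate2/rate1 = ([A]2/[A]1)^n. Take logs to solve for n.
rate2/rate1 = 0.073758 / 0.008489 = 8.6887
[A]2/[A]1 = 0.563 / 0.191 = 2.9476
n = ln(8.6887) / ln(2.9476) = 2.0
Nearest integer order:

2


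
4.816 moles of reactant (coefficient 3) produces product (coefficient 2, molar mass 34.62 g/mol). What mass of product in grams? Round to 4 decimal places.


Use the coefficient ratio to convert reactant moles to product moles, then multiply by the product's molar mass.
moles_P = moles_R * (coeff_P / coeff_R) = 4.816 * (2/3) = 3.210667
mass_P = moles_P * M_P = 3.210667 * 34.62
mass_P = 111.15329154 g, rounded to 4 dp:

111.1533 g


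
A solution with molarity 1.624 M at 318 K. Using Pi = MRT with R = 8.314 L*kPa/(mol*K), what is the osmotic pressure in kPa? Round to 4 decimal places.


Osmotic pressure (van't Hoff): Pi = M*R*T.
RT = 8.314 * 318 = 2643.852
Pi = 1.624 * 2643.852
Pi = 4293.615648 kPa, rounded to 4 dp:

4293.6156 kPa


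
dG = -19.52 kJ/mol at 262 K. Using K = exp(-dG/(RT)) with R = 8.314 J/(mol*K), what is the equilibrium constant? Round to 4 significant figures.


dG is in kJ/mol; multiply by 1000 to match R in J/(mol*K).
RT = 8.314 * 262 = 2178.268 J/mol
exponent = -dG*1000 / (RT) = -(-19.52*1000) / 2178.268 = 8.96124811
K = exp(8.96124811)
K = 7795.0805, rounded to 4 significant figures:

7795


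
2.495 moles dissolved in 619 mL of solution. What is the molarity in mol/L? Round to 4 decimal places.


Convert volume to liters: V_L = V_mL / 1000.
V_L = 619 / 1000 = 0.619 L
M = n / V_L = 2.495 / 0.619
M = 4.03069467 mol/L, rounded to 4 dp:

4.0307 mol/L


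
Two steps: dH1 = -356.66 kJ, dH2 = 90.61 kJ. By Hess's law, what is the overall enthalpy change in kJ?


Hess's law: enthalpy is a state function, so add the step enthalpies.
dH_total = dH1 + dH2 = -356.66 + (90.61)
dH_total = -266.05 kJ:

-266.05 kJ


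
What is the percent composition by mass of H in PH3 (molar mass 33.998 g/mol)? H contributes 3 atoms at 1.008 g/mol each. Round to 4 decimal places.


pct = 100 * (n_elem * M_elem) / M_total
mass_contribution = 3 * 1.008 = 3.024 g/mol
pct = 100 * 3.024 / 33.998
pct = 8.89464086 %, rounded to 4 dp:

8.8946 %


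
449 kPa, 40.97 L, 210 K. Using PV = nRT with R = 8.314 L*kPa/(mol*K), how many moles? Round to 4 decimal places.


PV = nRT, solve for n = PV / (RT).
PV = 449 * 40.97 = 18395.53
RT = 8.314 * 210 = 1745.94
n = 18395.53 / 1745.94
n = 10.53617536 mol, rounded to 4 dp:

10.5362 mol


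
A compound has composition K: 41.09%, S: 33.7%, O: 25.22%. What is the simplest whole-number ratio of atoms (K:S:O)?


Assume 100 g of compound, divide each mass% by atomic mass to get moles, then normalize by the smallest to get a raw atom ratio.
Moles per 100 g: K: 41.09/39.098 = 1.0509, S: 33.7/32.065 = 1.051, O: 25.22/15.999 = 1.5763
Raw ratio (divide by min = 1.0509): K: 1.0, S: 1.0, O: 1.5
Multiply by 2 to clear fractions: K: 2.0 ~= 2, S: 2.0 ~= 2, O: 3.0 ~= 3
Reduce by GCD to get the simplest whole-number ratio:

2:2:3


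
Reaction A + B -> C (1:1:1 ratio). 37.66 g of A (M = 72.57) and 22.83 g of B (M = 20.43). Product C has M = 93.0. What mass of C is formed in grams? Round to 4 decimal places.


Find moles of each reactant; the smaller value is the limiting reagent in a 1:1:1 reaction, so moles_C equals moles of the limiter.
n_A = mass_A / M_A = 37.66 / 72.57 = 0.518947 mol
n_B = mass_B / M_B = 22.83 / 20.43 = 1.117474 mol
Limiting reagent: A (smaller), n_limiting = 0.518947 mol
mass_C = n_limiting * M_C = 0.518947 * 93.0
mass_C = 48.262071 g, rounded to 4 dp:

48.2621 g


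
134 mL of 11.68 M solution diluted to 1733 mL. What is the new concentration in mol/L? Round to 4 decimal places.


Dilution: M1*V1 = M2*V2, solve for M2.
M2 = M1*V1 / V2
M2 = 11.68 * 134 / 1733
M2 = 1565.12 / 1733
M2 = 0.90312752 mol/L, rounded to 4 dp:

0.9031 mol/L


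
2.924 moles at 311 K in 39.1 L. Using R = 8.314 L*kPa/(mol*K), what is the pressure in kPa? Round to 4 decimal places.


PV = nRT, solve for P = nRT / V.
nRT = 2.924 * 8.314 * 311 = 7560.4523
P = 7560.4523 / 39.1
P = 193.36195141 kPa, rounded to 4 dp:

193.3620 kPa


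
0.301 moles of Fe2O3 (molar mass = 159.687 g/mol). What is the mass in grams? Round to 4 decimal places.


mass = n * M
mass = 0.301 * 159.687
mass = 48.065787 g, rounded to 4 dp:

48.0658 g


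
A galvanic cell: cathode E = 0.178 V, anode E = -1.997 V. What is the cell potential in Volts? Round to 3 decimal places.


Standard cell potential: E_cell = E_cathode - E_anode.
E_cell = 0.178 - (-1.997)
E_cell = 2.175 V, rounded to 3 dp:

2.175 V


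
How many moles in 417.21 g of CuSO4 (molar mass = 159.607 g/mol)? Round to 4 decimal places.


n = mass / M
n = 417.21 / 159.607
n = 2.6139831 mol, rounded to 4 dp:

2.6140 mol


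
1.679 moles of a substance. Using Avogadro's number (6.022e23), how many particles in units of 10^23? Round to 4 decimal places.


N = n * NA, then divide by 1e23 for the requested units.
N / 1e23 = n * 6.022
N / 1e23 = 1.679 * 6.022
N / 1e23 = 10.110938, rounded to 4 dp:

10.1109


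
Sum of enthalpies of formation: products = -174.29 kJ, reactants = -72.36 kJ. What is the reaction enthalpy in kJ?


dH_rxn = sum(dH_f products) - sum(dH_f reactants)
dH_rxn = -174.29 - (-72.36)
dH_rxn = -101.93 kJ:

-101.93 kJ


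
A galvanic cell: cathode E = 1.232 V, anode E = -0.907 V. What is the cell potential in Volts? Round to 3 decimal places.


Standard cell potential: E_cell = E_cathode - E_anode.
E_cell = 1.232 - (-0.907)
E_cell = 2.139 V, rounded to 3 dp:

2.139 V


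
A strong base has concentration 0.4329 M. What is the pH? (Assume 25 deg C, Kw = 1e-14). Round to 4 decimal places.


A strong base dissociates completely, so [OH-] equals the given concentration.
pOH = -log10([OH-]) = -log10(0.4329) = 0.363612
pH = 14 - pOH = 14 - 0.363612
pH = 13.636388, rounded to 4 dp:

13.6364


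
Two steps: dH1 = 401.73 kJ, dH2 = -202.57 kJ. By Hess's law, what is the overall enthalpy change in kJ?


Hess's law: enthalpy is a state function, so add the step enthalpies.
dH_total = dH1 + dH2 = 401.73 + (-202.57)
dH_total = 199.16 kJ:

199.16 kJ


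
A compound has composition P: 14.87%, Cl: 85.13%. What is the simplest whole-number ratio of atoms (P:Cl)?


Assume 100 g of compound, divide each mass% by atomic mass to get moles, then normalize by the smallest to get a raw atom ratio.
Moles per 100 g: P: 14.87/30.974 = 0.4801, Cl: 85.13/35.453 = 2.4012
Raw ratio (divide by min = 0.4801): P: 1.0, Cl: 5.002
Multiply by 1 to clear fractions: P: 1.0 ~= 1, Cl: 5.002 ~= 5
Reduce by GCD to get the simplest whole-number ratio:

1:5


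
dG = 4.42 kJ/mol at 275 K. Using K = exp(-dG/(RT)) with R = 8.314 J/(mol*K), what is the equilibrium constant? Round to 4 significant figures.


dG is in kJ/mol; multiply by 1000 to match R in J/(mol*K).
RT = 8.314 * 275 = 2286.35 J/mol
exponent = -dG*1000 / (RT) = -(4.42*1000) / 2286.35 = -1.93321233
K = exp(-1.93321233)
K = 0.14468268, rounded to 4 significant figures:

0.1447


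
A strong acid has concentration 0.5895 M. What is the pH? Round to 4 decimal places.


A strong acid dissociates completely, so [H+] equals the given concentration.
pH = -log10([H+]) = -log10(0.5895)
pH = 0.22951619, rounded to 4 dp:

0.2295


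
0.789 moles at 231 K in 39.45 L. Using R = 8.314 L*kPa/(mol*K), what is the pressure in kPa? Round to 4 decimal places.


PV = nRT, solve for P = nRT / V.
nRT = 0.789 * 8.314 * 231 = 1515.3013
P = 1515.3013 / 39.45
P = 38.41067934 kPa, rounded to 4 dp:

38.4107 kPa


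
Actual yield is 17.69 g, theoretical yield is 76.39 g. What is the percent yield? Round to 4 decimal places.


% yield = 100 * actual / theoretical
% yield = 100 * 17.69 / 76.39
% yield = 23.15748135 %, rounded to 4 dp:

23.1575 %


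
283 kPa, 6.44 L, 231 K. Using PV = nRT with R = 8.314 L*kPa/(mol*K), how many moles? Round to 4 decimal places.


PV = nRT, solve for n = PV / (RT).
PV = 283 * 6.44 = 1822.52
RT = 8.314 * 231 = 1920.534
n = 1822.52 / 1920.534
n = 0.94896524 mol, rounded to 4 dp:

0.9490 mol


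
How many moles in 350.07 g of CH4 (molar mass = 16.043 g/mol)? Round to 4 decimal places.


n = mass / M
n = 350.07 / 16.043
n = 21.82073178 mol, rounded to 4 dp:

21.8207 mol


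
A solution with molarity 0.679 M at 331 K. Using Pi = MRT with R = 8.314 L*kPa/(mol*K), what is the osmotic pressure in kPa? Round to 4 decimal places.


Osmotic pressure (van't Hoff): Pi = M*R*T.
RT = 8.314 * 331 = 2751.934
Pi = 0.679 * 2751.934
Pi = 1868.563186 kPa, rounded to 4 dp:

1868.5632 kPa


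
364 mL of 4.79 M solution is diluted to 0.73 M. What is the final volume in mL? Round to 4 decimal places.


Dilution: M1*V1 = M2*V2, solve for V2.
V2 = M1*V1 / M2
V2 = 4.79 * 364 / 0.73
V2 = 1743.56 / 0.73
V2 = 2388.43835616 mL, rounded to 4 dp:

2388.4384 mL


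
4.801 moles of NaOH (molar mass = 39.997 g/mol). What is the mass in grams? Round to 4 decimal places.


mass = n * M
mass = 4.801 * 39.997
mass = 192.025597 g, rounded to 4 dp:

192.0256 g


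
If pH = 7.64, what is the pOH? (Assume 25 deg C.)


At 25 deg C, pH + pOH = 14.
pOH = 14 - pH = 14 - 7.64
pOH = 6.36:

6.36


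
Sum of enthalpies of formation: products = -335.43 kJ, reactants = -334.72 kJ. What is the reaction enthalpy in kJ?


dH_rxn = sum(dH_f products) - sum(dH_f reactants)
dH_rxn = -335.43 - (-334.72)
dH_rxn = -0.71 kJ:

-0.71 kJ


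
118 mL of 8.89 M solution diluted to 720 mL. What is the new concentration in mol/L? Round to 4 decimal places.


Dilution: M1*V1 = M2*V2, solve for M2.
M2 = M1*V1 / V2
M2 = 8.89 * 118 / 720
M2 = 1049.02 / 720
M2 = 1.45697222 mol/L, rounded to 4 dp:

1.4570 mol/L


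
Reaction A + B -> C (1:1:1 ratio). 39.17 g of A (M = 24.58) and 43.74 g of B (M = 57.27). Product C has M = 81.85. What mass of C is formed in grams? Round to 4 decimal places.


Find moles of each reactant; the smaller value is the limiting reagent in a 1:1:1 reaction, so moles_C equals moles of the limiter.
n_A = mass_A / M_A = 39.17 / 24.58 = 1.593572 mol
n_B = mass_B / M_B = 43.74 / 57.27 = 0.763751 mol
Limiting reagent: B (smaller), n_limiting = 0.763751 mol
mass_C = n_limiting * M_C = 0.763751 * 81.85
mass_C = 62.51301935 g, rounded to 4 dp:

62.5130 g


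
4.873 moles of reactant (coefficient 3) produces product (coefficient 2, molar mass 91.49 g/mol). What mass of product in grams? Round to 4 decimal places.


Use the coefficient ratio to convert reactant moles to product moles, then multiply by the product's molar mass.
moles_P = moles_R * (coeff_P / coeff_R) = 4.873 * (2/3) = 3.248667
mass_P = moles_P * M_P = 3.248667 * 91.49
mass_P = 297.22054383 g, rounded to 4 dp:

297.2205 g


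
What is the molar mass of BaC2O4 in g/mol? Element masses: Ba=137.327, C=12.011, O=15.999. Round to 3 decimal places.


M = sum(count * atomic_mass) over atoms.
M = 1*137.327 + 2*12.011 + 4*15.999
M = 137.327 + 24.022 + 63.996
M = 225.345 g/mol, rounded to 3 dp:

225.345 g/mol


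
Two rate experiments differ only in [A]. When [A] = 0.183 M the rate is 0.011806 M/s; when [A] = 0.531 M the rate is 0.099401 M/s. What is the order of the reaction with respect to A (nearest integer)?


Rate is proportional to [A]^n, so rate2/rate1 = ([A]2/[A]1)^n. Take logs to solve for n.
rate2/rate1 = 0.099401 / 0.011806 = 8.4195
[A]2/[A]1 = 0.531 / 0.183 = 2.9016
n = ln(8.4195) / ln(2.9016) = 2.0
Nearest integer order:

2
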